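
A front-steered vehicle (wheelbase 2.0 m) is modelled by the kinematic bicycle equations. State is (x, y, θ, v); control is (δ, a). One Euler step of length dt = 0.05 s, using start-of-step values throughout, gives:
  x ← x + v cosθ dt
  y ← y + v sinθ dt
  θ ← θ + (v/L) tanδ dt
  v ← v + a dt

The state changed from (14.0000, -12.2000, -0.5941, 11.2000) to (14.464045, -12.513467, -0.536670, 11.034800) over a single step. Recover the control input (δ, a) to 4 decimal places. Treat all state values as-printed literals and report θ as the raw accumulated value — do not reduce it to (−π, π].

δ = 0.2023, a = -3.3040

a = (v'−v)/dt = (-0.165200)/0.05 = -3.3040
Δθ = θ'−θ = 0.057430;  (v·dt/L) = 11.2000·0.05/2.0 = 0.280000
tan δ = Δθ·L/(v·dt) = 0.205107  →  δ = 0.2023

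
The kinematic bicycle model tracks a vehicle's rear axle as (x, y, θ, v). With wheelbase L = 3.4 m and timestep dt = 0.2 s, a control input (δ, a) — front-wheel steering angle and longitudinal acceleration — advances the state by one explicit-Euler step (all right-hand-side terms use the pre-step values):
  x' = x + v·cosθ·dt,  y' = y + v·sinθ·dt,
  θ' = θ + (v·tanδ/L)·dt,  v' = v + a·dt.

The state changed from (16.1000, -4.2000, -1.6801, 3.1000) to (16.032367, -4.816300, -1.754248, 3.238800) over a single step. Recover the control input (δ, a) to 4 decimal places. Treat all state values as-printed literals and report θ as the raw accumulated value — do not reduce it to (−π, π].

a = (v'−v)/dt = (0.138800)/0.2 = 0.6940
Δθ = θ'−θ = -0.074148;  (v·dt/L) = 3.1000·0.2/3.4 = 0.182353
tan δ = Δθ·L/(v·dt) = -0.406618  →  δ = -0.3862

δ = -0.3862, a = 0.6940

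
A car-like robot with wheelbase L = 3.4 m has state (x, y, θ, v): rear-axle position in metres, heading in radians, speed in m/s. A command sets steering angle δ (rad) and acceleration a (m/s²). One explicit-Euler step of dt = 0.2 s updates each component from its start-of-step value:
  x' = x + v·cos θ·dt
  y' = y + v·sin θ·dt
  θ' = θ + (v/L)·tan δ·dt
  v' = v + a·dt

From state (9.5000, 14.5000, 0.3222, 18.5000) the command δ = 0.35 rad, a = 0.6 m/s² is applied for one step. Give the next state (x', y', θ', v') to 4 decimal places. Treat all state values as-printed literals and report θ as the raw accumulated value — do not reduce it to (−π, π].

(13.0096, 15.6716, 0.7194, 18.6200)

x' = 9.5000 + 18.5000·cos(0.3222)·0.2 = 13.0096
y' = 14.5000 + 18.5000·sin(0.3222)·0.2 = 15.6716
θ' = 0.3222 + (18.5000/3.4)·tan(0.35)·0.2 = 0.7194
v' = 18.5000 + 0.6000·0.2 = 18.6200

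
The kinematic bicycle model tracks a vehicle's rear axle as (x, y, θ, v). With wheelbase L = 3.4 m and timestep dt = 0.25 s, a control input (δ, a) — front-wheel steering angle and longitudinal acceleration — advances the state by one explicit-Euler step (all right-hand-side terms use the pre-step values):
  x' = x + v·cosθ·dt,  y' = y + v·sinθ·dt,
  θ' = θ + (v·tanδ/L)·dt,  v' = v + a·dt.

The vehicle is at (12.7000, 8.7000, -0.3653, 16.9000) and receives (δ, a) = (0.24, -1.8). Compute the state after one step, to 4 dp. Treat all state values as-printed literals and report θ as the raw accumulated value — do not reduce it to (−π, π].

x' = 12.7000 + 16.9000·cos(-0.3653)·0.25 = 16.6462
y' = 8.7000 + 16.9000·sin(-0.3653)·0.25 = 7.1907
θ' = -0.3653 + (16.9000/3.4)·tan(0.24)·0.25 = -0.0612
v' = 16.9000 − 1.8000·0.25 = 16.4500

(16.6462, 7.1907, -0.0612, 16.4500)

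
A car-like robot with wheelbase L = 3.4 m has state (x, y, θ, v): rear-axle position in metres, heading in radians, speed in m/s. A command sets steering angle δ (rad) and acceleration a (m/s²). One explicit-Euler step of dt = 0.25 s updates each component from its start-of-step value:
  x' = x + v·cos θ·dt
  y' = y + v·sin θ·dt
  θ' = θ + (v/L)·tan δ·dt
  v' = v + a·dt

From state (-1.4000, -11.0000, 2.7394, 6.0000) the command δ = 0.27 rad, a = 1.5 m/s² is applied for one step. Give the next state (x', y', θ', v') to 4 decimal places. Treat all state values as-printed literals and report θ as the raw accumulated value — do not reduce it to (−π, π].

x' = -1.4000 + 6.0000·cos(2.7394)·0.25 = -2.7803
y' = -11.0000 + 6.0000·sin(2.7394)·0.25 = -10.4128
θ' = 2.7394 + (6.0000/3.4)·tan(0.27)·0.25 = 2.8615
v' = 6.0000 + 1.5000·0.25 = 6.3750

(-2.7803, -10.4128, 2.8615, 6.3750)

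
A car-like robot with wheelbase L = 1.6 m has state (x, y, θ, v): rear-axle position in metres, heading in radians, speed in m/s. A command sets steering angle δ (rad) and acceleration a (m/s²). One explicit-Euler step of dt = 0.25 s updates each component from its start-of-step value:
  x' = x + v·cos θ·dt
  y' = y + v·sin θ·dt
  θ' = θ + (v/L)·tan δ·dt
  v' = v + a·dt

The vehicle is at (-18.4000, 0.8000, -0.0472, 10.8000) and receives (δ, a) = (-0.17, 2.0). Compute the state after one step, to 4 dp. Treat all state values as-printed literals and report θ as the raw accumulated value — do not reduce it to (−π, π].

(-15.7030, 0.6726, -0.3369, 11.3000)

x' = -18.4000 + 10.8000·cos(-0.0472)·0.25 = -15.7030
y' = 0.8000 + 10.8000·sin(-0.0472)·0.25 = 0.6726
θ' = -0.0472 + (10.8000/1.6)·tan(-0.17)·0.25 = -0.3369
v' = 10.8000 + 2.0000·0.25 = 11.3000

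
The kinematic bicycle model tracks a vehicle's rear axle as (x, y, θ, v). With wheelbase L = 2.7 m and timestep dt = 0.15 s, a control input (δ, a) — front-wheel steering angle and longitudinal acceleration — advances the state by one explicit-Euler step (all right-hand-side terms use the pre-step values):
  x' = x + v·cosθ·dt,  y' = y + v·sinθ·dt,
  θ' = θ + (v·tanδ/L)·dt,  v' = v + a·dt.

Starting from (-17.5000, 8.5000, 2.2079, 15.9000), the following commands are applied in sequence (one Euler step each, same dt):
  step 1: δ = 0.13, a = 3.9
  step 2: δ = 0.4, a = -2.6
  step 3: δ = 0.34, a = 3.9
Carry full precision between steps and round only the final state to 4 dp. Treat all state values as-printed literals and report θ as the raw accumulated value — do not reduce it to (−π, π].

after step 1 (δ=0.13, a=3.9): (-18.918764, 10.417116, 2.323385, 16.485000)
after step 2 (δ=0.4, a=-2.6): (-20.608964, 12.222031, 2.710593, 16.095000)
after step 3 (δ=0.34, a=3.9): (-22.802427, 13.230655, 3.026892, 16.680000)

(-22.8024, 13.2307, 3.0269, 16.6800)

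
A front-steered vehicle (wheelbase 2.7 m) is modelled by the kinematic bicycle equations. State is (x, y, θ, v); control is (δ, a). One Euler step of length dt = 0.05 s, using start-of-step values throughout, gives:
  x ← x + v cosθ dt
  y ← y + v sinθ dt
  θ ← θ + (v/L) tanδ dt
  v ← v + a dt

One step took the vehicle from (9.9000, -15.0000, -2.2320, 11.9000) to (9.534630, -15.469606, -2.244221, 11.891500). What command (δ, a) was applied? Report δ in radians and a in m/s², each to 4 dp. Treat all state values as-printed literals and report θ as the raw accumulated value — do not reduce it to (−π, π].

δ = -0.0554, a = -0.1700

a = (v'−v)/dt = (-0.008500)/0.05 = -0.1700
Δθ = θ'−θ = -0.012221;  (v·dt/L) = 11.9000·0.05/2.7 = 0.220370
tan δ = Δθ·L/(v·dt) = -0.055457  →  δ = -0.0554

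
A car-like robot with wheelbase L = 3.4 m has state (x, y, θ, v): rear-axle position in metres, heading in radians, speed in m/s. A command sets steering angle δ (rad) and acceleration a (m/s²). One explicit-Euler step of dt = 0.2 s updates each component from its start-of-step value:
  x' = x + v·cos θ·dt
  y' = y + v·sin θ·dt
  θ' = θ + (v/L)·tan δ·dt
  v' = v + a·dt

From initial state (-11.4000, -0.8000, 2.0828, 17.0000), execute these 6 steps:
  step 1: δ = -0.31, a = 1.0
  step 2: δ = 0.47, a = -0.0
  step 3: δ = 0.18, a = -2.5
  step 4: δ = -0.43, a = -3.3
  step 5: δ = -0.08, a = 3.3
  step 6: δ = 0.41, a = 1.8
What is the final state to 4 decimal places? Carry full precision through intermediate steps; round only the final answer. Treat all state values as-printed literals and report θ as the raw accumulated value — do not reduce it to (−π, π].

(-21.0986, 16.2877, 2.3613, 17.0600)

after step 1 (δ=-0.31, a=1.0): (-13.065745, 2.164000, 1.762472, 17.200000)
after step 2 (δ=0.47, a=-0.0): (-13.721081, 5.541001, 2.276414, 17.200000)
after step 3 (δ=0.18, a=-2.5): (-15.951936, 8.159566, 2.460525, 16.700000)
after step 4 (δ=-0.43, a=-3.3): (-18.546785, 10.262507, 2.009997, 16.040000)
after step 5 (δ=-0.08, a=3.3): (-19.910879, 13.166041, 1.934353, 16.700000)
after step 6 (δ=0.41, a=1.8): (-21.098586, 16.287732, 2.361315, 17.060000)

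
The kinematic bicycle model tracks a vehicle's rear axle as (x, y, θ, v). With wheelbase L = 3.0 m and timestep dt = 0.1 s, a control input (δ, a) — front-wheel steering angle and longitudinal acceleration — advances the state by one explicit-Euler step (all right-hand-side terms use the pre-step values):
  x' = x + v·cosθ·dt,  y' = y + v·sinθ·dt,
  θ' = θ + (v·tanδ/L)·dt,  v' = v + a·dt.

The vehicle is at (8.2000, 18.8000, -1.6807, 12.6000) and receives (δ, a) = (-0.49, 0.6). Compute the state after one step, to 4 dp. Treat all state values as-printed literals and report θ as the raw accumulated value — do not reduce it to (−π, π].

x' = 8.2000 + 12.6000·cos(-1.6807)·0.1 = 8.0618
y' = 18.8000 + 12.6000·sin(-1.6807)·0.1 = 17.5476
θ' = -1.6807 + (12.6000/3.0)·tan(-0.49)·0.1 = -1.9047
v' = 12.6000 + 0.6000·0.1 = 12.6600

(8.0618, 17.5476, -1.9047, 12.6600)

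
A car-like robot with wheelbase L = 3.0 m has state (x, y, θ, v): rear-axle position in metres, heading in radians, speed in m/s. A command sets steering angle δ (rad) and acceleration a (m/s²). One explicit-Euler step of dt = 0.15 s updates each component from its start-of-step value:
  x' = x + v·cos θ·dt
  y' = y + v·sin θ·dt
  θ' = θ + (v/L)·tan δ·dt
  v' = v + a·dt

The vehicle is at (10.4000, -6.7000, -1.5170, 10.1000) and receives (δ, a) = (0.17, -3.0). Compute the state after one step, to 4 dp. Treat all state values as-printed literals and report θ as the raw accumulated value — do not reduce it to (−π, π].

(10.4815, -8.2128, -1.4303, 9.6500)

x' = 10.4000 + 10.1000·cos(-1.5170)·0.15 = 10.4815
y' = -6.7000 + 10.1000·sin(-1.5170)·0.15 = -8.2128
θ' = -1.5170 + (10.1000/3.0)·tan(0.17)·0.15 = -1.4303
v' = 10.1000 − 3.0000·0.15 = 9.6500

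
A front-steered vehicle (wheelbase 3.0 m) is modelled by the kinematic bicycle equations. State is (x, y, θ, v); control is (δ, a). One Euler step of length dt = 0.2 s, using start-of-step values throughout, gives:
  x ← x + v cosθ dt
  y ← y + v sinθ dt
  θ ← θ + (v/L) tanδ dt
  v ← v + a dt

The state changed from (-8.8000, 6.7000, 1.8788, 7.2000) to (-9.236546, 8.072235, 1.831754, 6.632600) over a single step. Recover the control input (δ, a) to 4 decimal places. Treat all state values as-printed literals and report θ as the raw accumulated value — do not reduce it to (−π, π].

a = (v'−v)/dt = (-0.567400)/0.2 = -2.8370
Δθ = θ'−θ = -0.047046;  (v·dt/L) = 7.2000·0.2/3.0 = 0.480000
tan δ = Δθ·L/(v·dt) = -0.098012  →  δ = -0.0977

δ = -0.0977, a = -2.8370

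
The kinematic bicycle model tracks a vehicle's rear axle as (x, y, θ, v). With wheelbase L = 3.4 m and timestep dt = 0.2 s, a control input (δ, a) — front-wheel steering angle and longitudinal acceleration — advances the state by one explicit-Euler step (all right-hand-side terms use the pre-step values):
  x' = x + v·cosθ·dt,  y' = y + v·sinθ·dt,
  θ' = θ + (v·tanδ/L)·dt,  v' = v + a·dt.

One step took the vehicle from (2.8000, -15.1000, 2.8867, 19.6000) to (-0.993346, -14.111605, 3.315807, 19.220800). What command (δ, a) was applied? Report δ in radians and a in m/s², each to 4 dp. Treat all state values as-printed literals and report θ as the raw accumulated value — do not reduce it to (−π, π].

δ = 0.3563, a = -1.8960

a = (v'−v)/dt = (-0.379200)/0.2 = -1.8960
Δθ = θ'−θ = 0.429107;  (v·dt/L) = 19.6000·0.2/3.4 = 1.152941
tan δ = Δθ·L/(v·dt) = 0.372185  →  δ = 0.3563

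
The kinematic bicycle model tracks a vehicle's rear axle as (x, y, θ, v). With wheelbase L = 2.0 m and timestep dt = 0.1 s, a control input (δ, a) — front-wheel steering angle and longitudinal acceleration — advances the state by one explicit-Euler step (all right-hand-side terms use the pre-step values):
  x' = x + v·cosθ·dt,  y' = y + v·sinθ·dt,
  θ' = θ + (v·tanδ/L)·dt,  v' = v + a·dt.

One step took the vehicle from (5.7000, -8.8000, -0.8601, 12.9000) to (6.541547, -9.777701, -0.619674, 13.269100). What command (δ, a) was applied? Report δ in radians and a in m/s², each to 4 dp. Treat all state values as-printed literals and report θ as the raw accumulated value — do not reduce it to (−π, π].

δ = 0.3568, a = 3.6910

a = (v'−v)/dt = (0.369100)/0.1 = 3.6910
Δθ = θ'−θ = 0.240426;  (v·dt/L) = 12.9000·0.1/2.0 = 0.645000
tan δ = Δθ·L/(v·dt) = 0.372753  →  δ = 0.3568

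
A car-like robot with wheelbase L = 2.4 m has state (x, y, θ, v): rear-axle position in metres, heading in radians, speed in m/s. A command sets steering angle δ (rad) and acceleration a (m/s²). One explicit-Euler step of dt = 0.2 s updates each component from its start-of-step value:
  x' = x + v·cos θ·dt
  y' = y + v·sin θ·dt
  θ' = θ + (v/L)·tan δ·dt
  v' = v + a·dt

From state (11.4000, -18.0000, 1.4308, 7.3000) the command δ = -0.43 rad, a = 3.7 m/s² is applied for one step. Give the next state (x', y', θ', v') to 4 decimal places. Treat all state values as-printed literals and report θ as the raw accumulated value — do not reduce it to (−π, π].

x' = 11.4000 + 7.3000·cos(1.4308)·0.2 = 11.6037
y' = -18.0000 + 7.3000·sin(1.4308)·0.2 = -16.5543
θ' = 1.4308 + (7.3000/2.4)·tan(-0.43)·0.2 = 1.1518
v' = 7.3000 + 3.7000·0.2 = 8.0400

(11.6037, -16.5543, 1.1518, 8.0400)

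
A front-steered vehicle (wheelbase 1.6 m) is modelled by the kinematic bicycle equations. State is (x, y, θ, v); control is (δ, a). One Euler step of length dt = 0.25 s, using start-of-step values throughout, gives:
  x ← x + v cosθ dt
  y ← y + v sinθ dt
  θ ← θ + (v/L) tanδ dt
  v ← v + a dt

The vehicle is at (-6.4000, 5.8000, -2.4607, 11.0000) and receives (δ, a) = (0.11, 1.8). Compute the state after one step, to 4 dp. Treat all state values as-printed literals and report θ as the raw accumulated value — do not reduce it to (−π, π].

x' = -6.4000 + 11.0000·cos(-2.4607)·0.25 = -8.5368
y' = 5.8000 + 11.0000·sin(-2.4607)·0.25 = 4.0689
θ' = -2.4607 + (11.0000/1.6)·tan(0.11)·0.25 = -2.2709
v' = 11.0000 + 1.8000·0.25 = 11.4500

(-8.5368, 4.0689, -2.2709, 11.4500)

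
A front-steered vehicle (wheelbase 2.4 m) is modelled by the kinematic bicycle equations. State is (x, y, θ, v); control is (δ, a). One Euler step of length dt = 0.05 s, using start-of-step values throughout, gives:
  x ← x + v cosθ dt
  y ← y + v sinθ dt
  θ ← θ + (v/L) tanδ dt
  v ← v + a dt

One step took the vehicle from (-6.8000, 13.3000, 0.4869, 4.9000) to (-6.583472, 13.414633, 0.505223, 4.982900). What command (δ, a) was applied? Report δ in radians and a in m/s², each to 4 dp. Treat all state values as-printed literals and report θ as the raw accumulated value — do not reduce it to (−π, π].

δ = 0.1776, a = 1.6580

a = (v'−v)/dt = (0.082900)/0.05 = 1.6580
Δθ = θ'−θ = 0.018323;  (v·dt/L) = 4.9000·0.05/2.4 = 0.102083
tan δ = Δθ·L/(v·dt) = 0.179491  →  δ = 0.1776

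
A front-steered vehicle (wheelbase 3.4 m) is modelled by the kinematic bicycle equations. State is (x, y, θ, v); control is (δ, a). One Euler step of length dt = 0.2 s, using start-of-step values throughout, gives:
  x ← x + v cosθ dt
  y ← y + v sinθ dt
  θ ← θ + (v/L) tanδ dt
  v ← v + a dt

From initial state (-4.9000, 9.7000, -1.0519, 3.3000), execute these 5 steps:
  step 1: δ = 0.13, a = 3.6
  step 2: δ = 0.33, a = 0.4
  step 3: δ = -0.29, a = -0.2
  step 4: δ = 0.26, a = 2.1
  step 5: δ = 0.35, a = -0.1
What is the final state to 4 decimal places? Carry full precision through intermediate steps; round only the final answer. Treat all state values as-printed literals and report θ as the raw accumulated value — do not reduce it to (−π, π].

(-2.7314, 6.3525, -0.8578, 4.4600)

after step 1 (δ=0.13, a=3.6): (-4.572691, 9.126878, -1.026522, 4.020000)
after step 2 (δ=0.33, a=0.4): (-4.156382, 8.439053, -0.945525, 4.100000)
after step 3 (δ=-0.29, a=-0.2): (-3.676422, 7.774194, -1.017495, 4.060000)
after step 4 (δ=0.26, a=2.1): (-3.249716, 7.083349, -0.953962, 4.480000)
after step 5 (δ=0.35, a=-0.1): (-2.731420, 6.352469, -0.857767, 4.460000)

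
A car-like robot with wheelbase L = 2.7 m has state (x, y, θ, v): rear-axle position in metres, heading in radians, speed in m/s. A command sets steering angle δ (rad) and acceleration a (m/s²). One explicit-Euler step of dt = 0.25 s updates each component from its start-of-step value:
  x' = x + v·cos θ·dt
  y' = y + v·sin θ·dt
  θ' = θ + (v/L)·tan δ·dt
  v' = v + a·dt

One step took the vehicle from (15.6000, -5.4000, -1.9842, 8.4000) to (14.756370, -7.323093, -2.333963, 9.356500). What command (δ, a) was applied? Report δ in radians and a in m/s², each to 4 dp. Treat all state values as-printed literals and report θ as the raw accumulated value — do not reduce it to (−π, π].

a = (v'−v)/dt = (0.956500)/0.25 = 3.8260
Δθ = θ'−θ = -0.349763;  (v·dt/L) = 8.4000·0.25/2.7 = 0.777778
tan δ = Δθ·L/(v·dt) = -0.449695  →  δ = -0.4226

δ = -0.4226, a = 3.8260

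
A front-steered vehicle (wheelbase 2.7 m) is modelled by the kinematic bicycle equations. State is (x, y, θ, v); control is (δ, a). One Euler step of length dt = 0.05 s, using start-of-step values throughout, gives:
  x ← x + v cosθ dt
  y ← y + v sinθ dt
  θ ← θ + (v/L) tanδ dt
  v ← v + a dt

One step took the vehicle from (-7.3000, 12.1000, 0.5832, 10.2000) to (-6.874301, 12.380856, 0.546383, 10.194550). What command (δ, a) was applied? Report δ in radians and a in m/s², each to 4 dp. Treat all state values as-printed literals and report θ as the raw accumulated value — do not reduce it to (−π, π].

a = (v'−v)/dt = (-0.005450)/0.05 = -0.1090
Δθ = θ'−θ = -0.036817;  (v·dt/L) = 10.2000·0.05/2.7 = 0.188889
tan δ = Δθ·L/(v·dt) = -0.194914  →  δ = -0.1925

δ = -0.1925, a = -0.1090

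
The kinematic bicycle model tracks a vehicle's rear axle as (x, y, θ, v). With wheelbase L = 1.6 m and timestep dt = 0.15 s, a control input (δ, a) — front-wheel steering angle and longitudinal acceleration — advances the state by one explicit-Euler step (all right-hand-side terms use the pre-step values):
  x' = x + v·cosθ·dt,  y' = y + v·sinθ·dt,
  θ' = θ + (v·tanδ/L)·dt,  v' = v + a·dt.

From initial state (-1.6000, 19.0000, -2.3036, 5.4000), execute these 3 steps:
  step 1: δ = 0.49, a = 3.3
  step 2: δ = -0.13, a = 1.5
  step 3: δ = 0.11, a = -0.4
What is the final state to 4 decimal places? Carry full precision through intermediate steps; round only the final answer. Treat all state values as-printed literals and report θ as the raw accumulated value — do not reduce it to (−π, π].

after step 1 (δ=0.49, a=3.3): (-2.141855, 18.397926, -2.033572, 5.895000)
after step 2 (δ=-0.13, a=1.5): (-2.536614, 17.606684, -2.105825, 6.120000)
after step 3 (δ=0.11, a=-0.4): (-3.004670, 16.816971, -2.042457, 6.060000)

(-3.0047, 16.8170, -2.0425, 6.0600)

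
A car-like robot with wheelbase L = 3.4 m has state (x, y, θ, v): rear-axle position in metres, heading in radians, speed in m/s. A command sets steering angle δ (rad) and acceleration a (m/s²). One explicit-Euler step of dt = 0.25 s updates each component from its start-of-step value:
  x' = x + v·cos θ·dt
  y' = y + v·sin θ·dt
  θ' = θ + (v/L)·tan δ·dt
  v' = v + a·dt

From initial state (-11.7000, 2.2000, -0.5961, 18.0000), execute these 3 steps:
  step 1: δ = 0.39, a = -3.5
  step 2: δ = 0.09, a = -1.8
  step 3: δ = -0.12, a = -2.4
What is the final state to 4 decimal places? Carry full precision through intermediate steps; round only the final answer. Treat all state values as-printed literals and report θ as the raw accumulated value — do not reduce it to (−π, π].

(0.4602, -0.2926, -0.0863, 16.0750)

after step 1 (δ=0.39, a=-3.5): (-7.976109, -0.326387, -0.052057, 17.125000)
after step 2 (δ=0.09, a=-1.8): (-3.700658, -0.549154, 0.061577, 16.675000)
after step 3 (δ=-0.12, a=-2.4): (0.460191, -0.292616, -0.086265, 16.075000)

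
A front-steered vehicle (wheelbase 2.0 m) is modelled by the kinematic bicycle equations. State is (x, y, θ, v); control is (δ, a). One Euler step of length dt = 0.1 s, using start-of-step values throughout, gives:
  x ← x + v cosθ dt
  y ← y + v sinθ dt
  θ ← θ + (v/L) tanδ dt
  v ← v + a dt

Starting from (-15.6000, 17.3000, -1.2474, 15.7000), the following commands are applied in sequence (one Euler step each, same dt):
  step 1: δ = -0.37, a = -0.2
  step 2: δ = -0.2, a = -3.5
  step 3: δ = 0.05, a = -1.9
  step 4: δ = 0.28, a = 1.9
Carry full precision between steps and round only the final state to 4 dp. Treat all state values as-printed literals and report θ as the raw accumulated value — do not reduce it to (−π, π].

after step 1 (δ=-0.37, a=-0.2): (-15.101072, 15.811386, -1.551873, 15.680000)
after step 2 (δ=-0.2, a=-3.5): (-15.071401, 14.243667, -1.710797, 15.330000)
after step 3 (δ=0.05, a=-1.9): (-15.285322, 12.725666, -1.672440, 15.140000)
after step 4 (δ=0.28, a=1.9): (-15.438946, 11.219480, -1.454762, 15.330000)

(-15.4389, 11.2195, -1.4548, 15.3300)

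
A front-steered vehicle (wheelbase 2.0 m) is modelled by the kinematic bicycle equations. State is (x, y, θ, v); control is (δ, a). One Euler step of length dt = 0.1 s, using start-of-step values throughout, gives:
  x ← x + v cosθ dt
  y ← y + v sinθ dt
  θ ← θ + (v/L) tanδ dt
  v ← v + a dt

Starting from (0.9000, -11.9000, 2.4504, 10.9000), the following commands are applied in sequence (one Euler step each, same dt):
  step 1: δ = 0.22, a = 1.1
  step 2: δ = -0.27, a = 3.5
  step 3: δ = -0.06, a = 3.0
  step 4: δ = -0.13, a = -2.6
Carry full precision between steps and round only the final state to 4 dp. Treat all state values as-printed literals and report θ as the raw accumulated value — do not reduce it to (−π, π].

(-2.5685, -9.0615, 2.3096, 11.4000)

after step 1 (δ=0.22, a=1.1): (0.060170, -11.205172, 2.572273, 11.010000)
after step 2 (δ=-0.27, a=3.5): (-0.867167, -10.611668, 2.419917, 11.360000)
after step 3 (δ=-0.06, a=3.0): (-1.719962, -9.861177, 2.385796, 11.660000)
after step 4 (δ=-0.13, a=-2.6): (-2.568490, -9.061454, 2.309576, 11.400000)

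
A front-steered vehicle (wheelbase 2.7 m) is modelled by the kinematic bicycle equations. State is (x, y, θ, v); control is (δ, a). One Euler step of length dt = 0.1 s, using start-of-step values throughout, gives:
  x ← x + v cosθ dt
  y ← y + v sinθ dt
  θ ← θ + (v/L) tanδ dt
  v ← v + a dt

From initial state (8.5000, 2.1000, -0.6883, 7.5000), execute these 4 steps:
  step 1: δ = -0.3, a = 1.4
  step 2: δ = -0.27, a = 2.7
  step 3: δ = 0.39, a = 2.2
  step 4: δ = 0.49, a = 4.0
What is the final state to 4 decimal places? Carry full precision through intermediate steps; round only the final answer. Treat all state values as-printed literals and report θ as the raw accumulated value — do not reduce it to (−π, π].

after step 1 (δ=-0.3, a=1.4): (9.079245, 1.623581, -0.774227, 7.640000)
after step 2 (δ=-0.27, a=2.7): (9.625476, 1.089420, -0.852539, 7.910000)
after step 3 (δ=0.39, a=2.2): (10.146012, 0.493834, -0.732115, 8.130000)
after step 4 (δ=0.49, a=4.0): (10.750691, -0.049611, -0.571506, 8.530000)

(10.7507, -0.0496, -0.5715, 8.5300)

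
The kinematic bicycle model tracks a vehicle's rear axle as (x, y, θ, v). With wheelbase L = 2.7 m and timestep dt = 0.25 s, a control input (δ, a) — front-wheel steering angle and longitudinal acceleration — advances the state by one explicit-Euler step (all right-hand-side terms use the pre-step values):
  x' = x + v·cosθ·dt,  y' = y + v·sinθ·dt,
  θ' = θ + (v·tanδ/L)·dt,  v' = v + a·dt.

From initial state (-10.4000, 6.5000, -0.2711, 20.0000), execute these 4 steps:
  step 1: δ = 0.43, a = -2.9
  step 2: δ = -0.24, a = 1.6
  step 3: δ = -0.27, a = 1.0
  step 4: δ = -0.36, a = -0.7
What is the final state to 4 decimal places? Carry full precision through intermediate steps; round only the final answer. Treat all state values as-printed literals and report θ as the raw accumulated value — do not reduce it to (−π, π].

(7.9796, 6.7205, -1.0572, 19.7500)

after step 1 (δ=0.43, a=-2.9): (-5.582615, 5.161043, 0.578198, 19.275000)
after step 2 (δ=-0.24, a=1.6): (-1.547159, 7.794566, 0.141447, 19.675000)
after step 3 (δ=-0.27, a=1.0): (3.322467, 8.487990, -0.362740, 19.925000)
after step 4 (δ=-0.36, a=-0.7): (7.979578, 6.720458, -1.057168, 19.750000)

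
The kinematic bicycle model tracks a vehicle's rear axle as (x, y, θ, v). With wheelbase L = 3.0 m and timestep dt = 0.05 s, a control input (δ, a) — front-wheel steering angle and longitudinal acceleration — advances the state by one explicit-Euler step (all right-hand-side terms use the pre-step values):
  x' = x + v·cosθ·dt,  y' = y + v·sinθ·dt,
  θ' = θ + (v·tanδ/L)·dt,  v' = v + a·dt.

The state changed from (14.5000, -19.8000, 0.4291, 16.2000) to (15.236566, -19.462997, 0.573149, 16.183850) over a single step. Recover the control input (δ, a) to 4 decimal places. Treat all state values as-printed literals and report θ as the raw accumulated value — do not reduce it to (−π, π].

δ = 0.4901, a = -0.3230

a = (v'−v)/dt = (-0.016150)/0.05 = -0.3230
Δθ = θ'−θ = 0.144049;  (v·dt/L) = 16.2000·0.05/3.0 = 0.270000
tan δ = Δθ·L/(v·dt) = 0.533515  →  δ = 0.4901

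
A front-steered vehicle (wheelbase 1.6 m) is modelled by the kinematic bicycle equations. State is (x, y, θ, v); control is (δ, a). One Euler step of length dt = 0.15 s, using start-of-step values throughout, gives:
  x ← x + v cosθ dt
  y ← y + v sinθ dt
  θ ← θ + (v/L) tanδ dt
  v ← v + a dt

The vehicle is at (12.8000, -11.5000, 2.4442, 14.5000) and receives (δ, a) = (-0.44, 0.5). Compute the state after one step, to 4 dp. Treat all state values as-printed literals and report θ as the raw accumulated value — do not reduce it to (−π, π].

x' = 12.8000 + 14.5000·cos(2.4442)·0.15 = 11.1328
y' = -11.5000 + 14.5000·sin(2.4442)·0.15 = -10.1032
θ' = 2.4442 + (14.5000/1.6)·tan(-0.44)·0.15 = 1.8042
v' = 14.5000 + 0.5000·0.15 = 14.5750

(11.1328, -10.1032, 1.8042, 14.5750)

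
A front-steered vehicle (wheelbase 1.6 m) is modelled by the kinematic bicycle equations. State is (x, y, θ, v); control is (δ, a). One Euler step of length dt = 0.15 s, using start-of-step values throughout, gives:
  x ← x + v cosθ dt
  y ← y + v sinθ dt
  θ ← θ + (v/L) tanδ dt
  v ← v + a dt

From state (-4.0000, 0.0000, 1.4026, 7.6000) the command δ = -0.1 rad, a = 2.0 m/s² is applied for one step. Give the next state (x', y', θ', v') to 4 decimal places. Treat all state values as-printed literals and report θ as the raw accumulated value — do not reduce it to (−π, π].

x' = -4.0000 + 7.6000·cos(1.4026)·0.15 = -3.8092
y' = 0.0000 + 7.6000·sin(1.4026)·0.15 = 1.1239
θ' = 1.4026 + (7.6000/1.6)·tan(-0.1)·0.15 = 1.3311
v' = 7.6000 + 2.0000·0.15 = 7.9000

(-3.8092, 1.1239, 1.3311, 7.9000)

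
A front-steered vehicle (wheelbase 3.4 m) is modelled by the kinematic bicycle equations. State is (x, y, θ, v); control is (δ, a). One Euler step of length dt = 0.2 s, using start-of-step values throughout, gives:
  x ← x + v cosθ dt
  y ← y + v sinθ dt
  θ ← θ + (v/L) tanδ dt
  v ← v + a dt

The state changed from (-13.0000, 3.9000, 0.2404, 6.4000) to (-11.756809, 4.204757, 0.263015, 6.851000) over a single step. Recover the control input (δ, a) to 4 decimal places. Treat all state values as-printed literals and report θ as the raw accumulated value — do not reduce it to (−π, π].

δ = 0.0600, a = 2.2550

a = (v'−v)/dt = (0.451000)/0.2 = 2.2550
Δθ = θ'−θ = 0.022615;  (v·dt/L) = 6.4000·0.2/3.4 = 0.376471
tan δ = Δθ·L/(v·dt) = 0.060071  →  δ = 0.0600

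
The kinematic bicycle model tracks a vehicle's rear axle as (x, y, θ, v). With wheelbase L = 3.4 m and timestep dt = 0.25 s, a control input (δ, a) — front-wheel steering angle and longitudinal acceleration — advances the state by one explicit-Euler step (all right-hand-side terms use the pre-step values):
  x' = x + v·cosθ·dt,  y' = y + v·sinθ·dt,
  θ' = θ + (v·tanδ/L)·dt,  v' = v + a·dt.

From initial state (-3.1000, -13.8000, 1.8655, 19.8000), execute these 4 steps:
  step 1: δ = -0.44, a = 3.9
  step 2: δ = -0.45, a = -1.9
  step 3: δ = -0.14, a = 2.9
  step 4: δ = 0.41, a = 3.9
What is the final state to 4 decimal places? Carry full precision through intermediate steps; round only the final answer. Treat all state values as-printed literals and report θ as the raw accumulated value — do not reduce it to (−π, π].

(7.1427, -0.8815, 0.9038, 22.0000)

after step 1 (δ=-0.44, a=3.9): (-4.537759, -9.063403, 1.180099, 20.775000)
after step 2 (δ=-0.45, a=-1.9): (-2.559806, -4.261035, 0.442197, 20.300000)
after step 3 (δ=-0.14, a=2.9): (2.027049, -2.089310, 0.231850, 21.025000)
after step 4 (δ=0.41, a=3.9): (7.142658, -0.881537, 0.903771, 22.000000)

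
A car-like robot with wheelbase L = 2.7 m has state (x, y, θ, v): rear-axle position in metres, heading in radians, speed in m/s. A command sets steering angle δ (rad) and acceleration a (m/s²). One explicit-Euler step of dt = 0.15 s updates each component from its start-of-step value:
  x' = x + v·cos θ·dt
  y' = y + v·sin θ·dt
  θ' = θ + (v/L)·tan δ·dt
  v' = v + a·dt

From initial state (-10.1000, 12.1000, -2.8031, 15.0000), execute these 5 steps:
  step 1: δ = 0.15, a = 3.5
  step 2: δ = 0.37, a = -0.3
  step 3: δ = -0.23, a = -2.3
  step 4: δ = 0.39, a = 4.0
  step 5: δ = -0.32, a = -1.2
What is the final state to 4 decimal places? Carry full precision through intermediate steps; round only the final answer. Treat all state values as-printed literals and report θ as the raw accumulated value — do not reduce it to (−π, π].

(-19.1865, 5.4578, -2.4880, 15.5550)

after step 1 (δ=0.15, a=3.5): (-12.222327, 11.352852, -2.677154, 15.525000)
after step 2 (δ=0.37, a=-0.3): (-14.304399, 10.309756, -2.342622, 15.480000)
after step 3 (δ=-0.23, a=-2.3): (-15.923866, 8.645722, -2.543985, 15.135000)
after step 4 (δ=0.39, a=4.0): (-17.800646, 7.368329, -2.198357, 15.735000)
after step 5 (δ=-0.32, a=-1.2): (-19.186518, 5.457795, -2.488046, 15.555000)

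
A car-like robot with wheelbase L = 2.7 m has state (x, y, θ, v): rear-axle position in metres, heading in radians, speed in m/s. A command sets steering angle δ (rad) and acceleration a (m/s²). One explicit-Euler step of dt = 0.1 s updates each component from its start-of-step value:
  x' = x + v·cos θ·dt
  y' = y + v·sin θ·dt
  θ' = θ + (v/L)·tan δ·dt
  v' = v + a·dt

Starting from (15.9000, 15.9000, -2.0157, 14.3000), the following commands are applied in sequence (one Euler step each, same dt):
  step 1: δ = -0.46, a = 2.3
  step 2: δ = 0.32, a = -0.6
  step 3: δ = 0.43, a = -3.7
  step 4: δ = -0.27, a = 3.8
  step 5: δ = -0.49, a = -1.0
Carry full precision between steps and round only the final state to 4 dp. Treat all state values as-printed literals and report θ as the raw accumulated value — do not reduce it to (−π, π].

(12.6156, 9.5841, -2.2846, 14.3800)

after step 1 (δ=-0.46, a=2.3): (15.284570, 14.609207, -2.278104, 14.530000)
after step 2 (δ=0.32, a=-0.6): (14.340425, 13.504762, -2.099768, 14.470000)
after step 3 (δ=0.43, a=-3.7): (13.610203, 12.255528, -1.853981, 14.100000)
after step 4 (δ=-0.27, a=3.8): (13.216228, 10.901688, -1.998510, 14.480000)
after step 5 (δ=-0.49, a=-1.0): (12.615610, 9.584129, -2.284564, 14.380000)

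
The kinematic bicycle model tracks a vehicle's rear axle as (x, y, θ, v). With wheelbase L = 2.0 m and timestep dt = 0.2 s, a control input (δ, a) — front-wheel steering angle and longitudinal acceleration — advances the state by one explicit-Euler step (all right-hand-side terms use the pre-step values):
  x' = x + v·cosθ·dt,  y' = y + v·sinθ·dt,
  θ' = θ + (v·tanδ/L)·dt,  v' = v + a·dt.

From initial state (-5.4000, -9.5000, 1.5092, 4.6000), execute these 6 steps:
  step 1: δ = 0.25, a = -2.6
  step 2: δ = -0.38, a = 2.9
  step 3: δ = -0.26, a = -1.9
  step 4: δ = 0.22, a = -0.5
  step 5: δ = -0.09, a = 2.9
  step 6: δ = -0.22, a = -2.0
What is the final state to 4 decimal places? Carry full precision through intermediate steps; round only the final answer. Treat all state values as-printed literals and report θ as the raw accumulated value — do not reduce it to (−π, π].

(-4.8165, -4.2410, 1.2913, 4.3600)

after step 1 (δ=0.25, a=-2.6): (-5.343367, -8.581745, 1.626657, 4.080000)
after step 2 (δ=-0.38, a=2.9): (-5.388926, -7.767018, 1.463697, 4.660000)
after step 3 (δ=-0.26, a=-1.9): (-5.289300, -6.840358, 1.339731, 4.280000)
after step 4 (δ=0.22, a=-0.5): (-5.093263, -6.007108, 1.435440, 4.180000)
after step 5 (δ=-0.09, a=2.9): (-4.980451, -5.178754, 1.397718, 4.760000)
after step 6 (δ=-0.22, a=-2.0): (-4.816502, -4.240978, 1.291275, 4.360000)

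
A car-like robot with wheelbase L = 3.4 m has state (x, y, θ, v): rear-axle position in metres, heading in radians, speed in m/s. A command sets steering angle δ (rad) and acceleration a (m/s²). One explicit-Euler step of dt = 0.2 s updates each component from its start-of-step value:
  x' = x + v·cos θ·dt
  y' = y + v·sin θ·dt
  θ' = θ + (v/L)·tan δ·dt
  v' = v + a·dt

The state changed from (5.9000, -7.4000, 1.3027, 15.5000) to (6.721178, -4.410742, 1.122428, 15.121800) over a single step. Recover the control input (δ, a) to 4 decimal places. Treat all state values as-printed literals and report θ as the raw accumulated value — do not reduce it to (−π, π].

a = (v'−v)/dt = (-0.378200)/0.2 = -1.8910
Δθ = θ'−θ = -0.180272;  (v·dt/L) = 15.5000·0.2/3.4 = 0.911765
tan δ = Δθ·L/(v·dt) = -0.197718  →  δ = -0.1952

δ = -0.1952, a = -1.8910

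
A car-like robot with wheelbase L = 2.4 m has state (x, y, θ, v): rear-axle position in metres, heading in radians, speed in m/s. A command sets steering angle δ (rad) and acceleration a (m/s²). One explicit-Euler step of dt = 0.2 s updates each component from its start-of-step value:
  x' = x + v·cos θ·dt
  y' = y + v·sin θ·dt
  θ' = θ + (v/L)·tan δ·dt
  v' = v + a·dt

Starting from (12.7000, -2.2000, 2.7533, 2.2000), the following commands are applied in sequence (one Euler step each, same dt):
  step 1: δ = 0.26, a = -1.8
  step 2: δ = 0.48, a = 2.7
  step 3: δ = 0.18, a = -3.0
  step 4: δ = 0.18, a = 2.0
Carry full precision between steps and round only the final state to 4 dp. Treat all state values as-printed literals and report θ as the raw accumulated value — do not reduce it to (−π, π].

(11.1386, -1.7097, 2.9450, 2.1800)

after step 1 (δ=0.26, a=-1.8): (12.292755, -2.033412, 2.802071, 1.840000)
after step 2 (δ=0.48, a=2.7): (11.945763, -1.910855, 2.881898, 2.380000)
after step 3 (δ=0.18, a=-3.0): (11.485724, -1.788625, 2.917988, 1.780000)
after step 4 (δ=0.18, a=2.0): (11.138587, -1.709683, 2.944980, 2.180000)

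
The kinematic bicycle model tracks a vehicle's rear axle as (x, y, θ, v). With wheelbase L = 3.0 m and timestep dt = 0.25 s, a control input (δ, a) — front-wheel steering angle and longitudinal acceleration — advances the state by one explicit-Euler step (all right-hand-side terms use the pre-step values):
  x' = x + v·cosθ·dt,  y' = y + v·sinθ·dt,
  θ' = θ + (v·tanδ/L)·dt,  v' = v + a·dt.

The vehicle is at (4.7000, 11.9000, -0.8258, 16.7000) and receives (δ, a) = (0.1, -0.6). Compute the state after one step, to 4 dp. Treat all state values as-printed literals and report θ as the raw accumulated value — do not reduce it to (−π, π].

(7.5305, 8.8310, -0.6862, 16.5500)

x' = 4.7000 + 16.7000·cos(-0.8258)·0.25 = 7.5305
y' = 11.9000 + 16.7000·sin(-0.8258)·0.25 = 8.8310
θ' = -0.8258 + (16.7000/3.0)·tan(0.1)·0.25 = -0.6862
v' = 16.7000 − 0.6000·0.25 = 16.5500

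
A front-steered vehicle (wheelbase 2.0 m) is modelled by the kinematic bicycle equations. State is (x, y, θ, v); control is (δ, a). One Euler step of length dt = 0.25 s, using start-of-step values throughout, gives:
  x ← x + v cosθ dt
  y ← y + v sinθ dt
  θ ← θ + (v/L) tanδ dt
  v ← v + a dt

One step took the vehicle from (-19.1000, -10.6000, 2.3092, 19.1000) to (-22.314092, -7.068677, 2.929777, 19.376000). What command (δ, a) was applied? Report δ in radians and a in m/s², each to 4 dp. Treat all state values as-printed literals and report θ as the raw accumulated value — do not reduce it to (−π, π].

δ = 0.2543, a = 1.1040

a = (v'−v)/dt = (0.276000)/0.25 = 1.1040
Δθ = θ'−θ = 0.620577;  (v·dt/L) = 19.1000·0.25/2.0 = 2.387500
tan δ = Δθ·L/(v·dt) = 0.259928  →  δ = 0.2543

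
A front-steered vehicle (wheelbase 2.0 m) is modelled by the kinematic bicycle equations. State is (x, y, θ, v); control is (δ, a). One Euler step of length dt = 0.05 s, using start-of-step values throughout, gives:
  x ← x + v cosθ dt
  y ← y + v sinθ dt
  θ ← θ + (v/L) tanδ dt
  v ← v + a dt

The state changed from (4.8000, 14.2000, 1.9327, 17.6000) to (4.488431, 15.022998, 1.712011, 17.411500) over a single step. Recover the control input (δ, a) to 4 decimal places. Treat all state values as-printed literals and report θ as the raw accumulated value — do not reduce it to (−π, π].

a = (v'−v)/dt = (-0.188500)/0.05 = -3.7700
Δθ = θ'−θ = -0.220689;  (v·dt/L) = 17.6000·0.05/2.0 = 0.440000
tan δ = Δθ·L/(v·dt) = -0.501566  →  δ = -0.4649

δ = -0.4649, a = -3.7700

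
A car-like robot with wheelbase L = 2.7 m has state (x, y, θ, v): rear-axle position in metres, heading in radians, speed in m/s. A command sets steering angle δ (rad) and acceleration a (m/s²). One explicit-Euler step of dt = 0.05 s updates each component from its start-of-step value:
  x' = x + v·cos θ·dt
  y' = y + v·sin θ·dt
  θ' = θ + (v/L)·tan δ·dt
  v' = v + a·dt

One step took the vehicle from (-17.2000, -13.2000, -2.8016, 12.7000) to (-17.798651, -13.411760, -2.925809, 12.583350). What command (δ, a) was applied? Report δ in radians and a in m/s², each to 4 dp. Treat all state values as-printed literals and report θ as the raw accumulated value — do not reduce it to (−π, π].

a = (v'−v)/dt = (-0.116650)/0.05 = -2.3330
Δθ = θ'−θ = -0.124209;  (v·dt/L) = 12.7000·0.05/2.7 = 0.235185
tan δ = Δθ·L/(v·dt) = -0.528133  →  δ = -0.4859

δ = -0.4859, a = -2.3330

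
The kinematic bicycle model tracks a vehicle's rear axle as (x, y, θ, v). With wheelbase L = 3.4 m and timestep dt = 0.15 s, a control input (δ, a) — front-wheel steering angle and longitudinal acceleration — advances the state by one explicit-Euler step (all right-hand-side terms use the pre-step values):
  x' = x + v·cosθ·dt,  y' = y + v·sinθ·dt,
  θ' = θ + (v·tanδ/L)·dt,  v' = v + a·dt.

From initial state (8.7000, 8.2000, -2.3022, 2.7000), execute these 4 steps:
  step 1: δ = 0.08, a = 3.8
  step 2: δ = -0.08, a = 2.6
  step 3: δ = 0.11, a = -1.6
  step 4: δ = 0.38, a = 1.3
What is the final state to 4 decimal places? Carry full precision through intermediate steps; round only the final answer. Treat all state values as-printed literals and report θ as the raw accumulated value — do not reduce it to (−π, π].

(7.4013, 6.7354, -2.2261, 3.6150)

after step 1 (δ=0.08, a=3.8): (8.429494, 7.898584, -2.292650, 3.270000)
after step 2 (δ=-0.08, a=2.6): (8.105383, 7.530423, -2.304216, 3.660000)
after step 3 (δ=0.11, a=-1.6): (7.737875, 7.122577, -2.286382, 3.420000)
after step 4 (δ=0.38, a=1.3): (7.401316, 6.735411, -2.226118, 3.615000)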